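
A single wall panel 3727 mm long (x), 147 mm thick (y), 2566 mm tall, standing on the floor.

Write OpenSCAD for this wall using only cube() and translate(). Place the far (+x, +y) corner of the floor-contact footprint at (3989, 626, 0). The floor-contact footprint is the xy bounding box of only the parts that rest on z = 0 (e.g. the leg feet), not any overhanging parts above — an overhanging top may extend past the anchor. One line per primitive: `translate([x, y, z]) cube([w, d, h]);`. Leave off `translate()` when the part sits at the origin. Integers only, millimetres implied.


translate([262, 479, 0]) cube([3727, 147, 2566]);


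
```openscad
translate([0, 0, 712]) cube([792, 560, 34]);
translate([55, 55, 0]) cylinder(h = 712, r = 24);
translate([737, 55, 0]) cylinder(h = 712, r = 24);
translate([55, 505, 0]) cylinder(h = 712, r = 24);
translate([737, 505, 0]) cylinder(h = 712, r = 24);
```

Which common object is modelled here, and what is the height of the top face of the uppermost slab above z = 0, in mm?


A table. The table height is 746 mm.

A 792×560×34 slab sits at z = 712 on four Ø48 mm round legs — a table. The top surface is at 712 + 34 = 746 mm.


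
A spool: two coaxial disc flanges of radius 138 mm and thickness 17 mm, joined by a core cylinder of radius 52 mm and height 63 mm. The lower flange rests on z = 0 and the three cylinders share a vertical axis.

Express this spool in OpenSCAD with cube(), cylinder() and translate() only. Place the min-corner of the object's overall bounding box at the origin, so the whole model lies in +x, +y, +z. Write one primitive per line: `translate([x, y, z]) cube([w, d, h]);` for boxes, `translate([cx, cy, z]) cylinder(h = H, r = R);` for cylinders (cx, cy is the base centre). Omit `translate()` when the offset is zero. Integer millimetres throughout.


translate([138, 138, 0]) cylinder(h = 17, r = 138);
translate([138, 138, 17]) cylinder(h = 63, r = 52);
translate([138, 138, 80]) cylinder(h = 17, r = 138);


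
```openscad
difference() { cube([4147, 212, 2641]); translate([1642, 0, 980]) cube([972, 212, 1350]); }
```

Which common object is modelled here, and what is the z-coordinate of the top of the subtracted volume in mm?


A wall with a window opening. The window head height is 2330 mm.

A wall with a rectangular opening subtracted — a window. Sill at z = 980, opening 1350 mm tall, so the head is at 980 + 1350 = 2330 mm.


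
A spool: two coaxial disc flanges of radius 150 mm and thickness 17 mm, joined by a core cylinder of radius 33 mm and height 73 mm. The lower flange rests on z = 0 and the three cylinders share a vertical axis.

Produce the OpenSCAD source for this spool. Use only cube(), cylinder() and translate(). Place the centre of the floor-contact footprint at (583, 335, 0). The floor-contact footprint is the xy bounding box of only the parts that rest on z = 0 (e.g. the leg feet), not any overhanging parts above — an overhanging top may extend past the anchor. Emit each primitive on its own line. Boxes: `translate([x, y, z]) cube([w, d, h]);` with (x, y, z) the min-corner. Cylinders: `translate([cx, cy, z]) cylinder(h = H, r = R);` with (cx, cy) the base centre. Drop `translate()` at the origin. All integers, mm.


translate([583, 335, 0]) cylinder(h = 17, r = 150);
translate([583, 335, 17]) cylinder(h = 73, r = 33);
translate([583, 335, 90]) cylinder(h = 17, r = 150);


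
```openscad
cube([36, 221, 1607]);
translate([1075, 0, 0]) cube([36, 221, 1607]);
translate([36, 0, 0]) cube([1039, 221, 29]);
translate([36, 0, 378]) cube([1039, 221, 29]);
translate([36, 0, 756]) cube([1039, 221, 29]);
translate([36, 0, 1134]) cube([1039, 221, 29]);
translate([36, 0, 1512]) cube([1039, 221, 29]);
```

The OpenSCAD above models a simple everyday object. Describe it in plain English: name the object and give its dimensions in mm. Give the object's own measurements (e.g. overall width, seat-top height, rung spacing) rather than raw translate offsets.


An open bookshelf. Two side panels, each 36 mm thick, 221 mm deep and 1607 mm tall, stand 1111 mm apart (outside-to-outside). Between them sit 5 shelves, each 29 mm thick and 221 mm deep, spanning the full gap between the sides. The bottom shelf rests on the floor (its underside at z = 0) and the clear gap between one shelf's top and the next shelf's underside is 349 mm.


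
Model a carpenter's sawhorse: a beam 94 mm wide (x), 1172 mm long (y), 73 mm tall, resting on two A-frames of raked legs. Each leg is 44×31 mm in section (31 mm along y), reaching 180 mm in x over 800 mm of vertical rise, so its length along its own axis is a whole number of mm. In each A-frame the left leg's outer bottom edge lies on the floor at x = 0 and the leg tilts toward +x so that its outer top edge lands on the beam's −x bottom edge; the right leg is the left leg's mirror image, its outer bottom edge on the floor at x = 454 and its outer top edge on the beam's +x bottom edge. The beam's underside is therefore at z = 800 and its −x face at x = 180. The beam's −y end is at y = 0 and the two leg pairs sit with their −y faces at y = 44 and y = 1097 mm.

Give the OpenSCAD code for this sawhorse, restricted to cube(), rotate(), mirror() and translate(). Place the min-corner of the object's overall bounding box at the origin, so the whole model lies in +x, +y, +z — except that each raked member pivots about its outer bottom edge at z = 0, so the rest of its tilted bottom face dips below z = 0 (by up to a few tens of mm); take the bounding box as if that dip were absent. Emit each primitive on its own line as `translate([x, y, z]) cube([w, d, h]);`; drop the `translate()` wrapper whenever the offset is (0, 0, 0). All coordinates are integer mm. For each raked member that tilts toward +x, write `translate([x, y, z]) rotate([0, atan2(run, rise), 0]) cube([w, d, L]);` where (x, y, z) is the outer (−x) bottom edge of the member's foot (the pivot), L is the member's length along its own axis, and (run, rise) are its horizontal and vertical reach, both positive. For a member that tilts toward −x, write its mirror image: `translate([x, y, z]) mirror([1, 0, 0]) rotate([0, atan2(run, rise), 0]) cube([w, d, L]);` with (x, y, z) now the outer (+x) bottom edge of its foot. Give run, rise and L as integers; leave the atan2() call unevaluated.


translate([180, 0, 800]) cube([94, 1172, 73]);
translate([0, 44, 0]) rotate([0, atan2(180, 800), 0]) cube([44, 31, 820]);
translate([454, 44, 0]) mirror([1, 0, 0]) rotate([0, atan2(180, 800), 0]) cube([44, 31, 820]);
translate([0, 1097, 0]) rotate([0, atan2(180, 800), 0]) cube([44, 31, 820]);
translate([454, 1097, 0]) mirror([1, 0, 0]) rotate([0, atan2(180, 800), 0]) cube([44, 31, 820]);


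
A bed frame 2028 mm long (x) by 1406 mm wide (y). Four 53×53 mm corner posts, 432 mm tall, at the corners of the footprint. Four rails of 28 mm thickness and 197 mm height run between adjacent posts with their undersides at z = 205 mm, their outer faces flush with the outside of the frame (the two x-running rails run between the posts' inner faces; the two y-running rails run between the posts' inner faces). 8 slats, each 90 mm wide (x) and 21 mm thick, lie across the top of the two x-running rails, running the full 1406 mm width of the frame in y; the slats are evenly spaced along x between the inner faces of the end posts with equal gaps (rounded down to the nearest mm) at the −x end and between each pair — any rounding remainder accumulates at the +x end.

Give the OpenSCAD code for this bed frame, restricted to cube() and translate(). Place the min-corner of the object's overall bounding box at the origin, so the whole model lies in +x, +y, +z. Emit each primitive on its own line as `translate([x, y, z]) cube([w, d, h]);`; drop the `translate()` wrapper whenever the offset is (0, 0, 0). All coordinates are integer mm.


cube([53, 53, 432]);
translate([0, 1353, 0]) cube([53, 53, 432]);
translate([1975, 0, 0]) cube([53, 53, 432]);
translate([1975, 1353, 0]) cube([53, 53, 432]);
translate([53, 0, 205]) cube([1922, 28, 197]);
translate([53, 1378, 205]) cube([1922, 28, 197]);
translate([0, 53, 205]) cube([28, 1300, 197]);
translate([2000, 53, 205]) cube([28, 1300, 197]);
translate([186, 0, 402]) cube([90, 1406, 21]);
translate([409, 0, 402]) cube([90, 1406, 21]);
translate([632, 0, 402]) cube([90, 1406, 21]);
translate([855, 0, 402]) cube([90, 1406, 21]);
translate([1078, 0, 402]) cube([90, 1406, 21]);
translate([1301, 0, 402]) cube([90, 1406, 21]);
translate([1524, 0, 402]) cube([90, 1406, 21]);
translate([1747, 0, 402]) cube([90, 1406, 21]);


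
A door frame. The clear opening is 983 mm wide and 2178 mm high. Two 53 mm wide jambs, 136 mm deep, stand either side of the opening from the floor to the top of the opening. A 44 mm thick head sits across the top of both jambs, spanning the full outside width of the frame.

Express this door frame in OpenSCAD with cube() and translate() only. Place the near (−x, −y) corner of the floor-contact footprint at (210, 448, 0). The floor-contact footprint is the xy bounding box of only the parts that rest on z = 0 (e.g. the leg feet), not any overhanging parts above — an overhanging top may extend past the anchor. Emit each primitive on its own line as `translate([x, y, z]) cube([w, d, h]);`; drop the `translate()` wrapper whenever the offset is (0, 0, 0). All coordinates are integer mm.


translate([210, 448, 0]) cube([53, 136, 2178]);
translate([1246, 448, 0]) cube([53, 136, 2178]);
translate([210, 448, 2178]) cube([1089, 136, 44]);


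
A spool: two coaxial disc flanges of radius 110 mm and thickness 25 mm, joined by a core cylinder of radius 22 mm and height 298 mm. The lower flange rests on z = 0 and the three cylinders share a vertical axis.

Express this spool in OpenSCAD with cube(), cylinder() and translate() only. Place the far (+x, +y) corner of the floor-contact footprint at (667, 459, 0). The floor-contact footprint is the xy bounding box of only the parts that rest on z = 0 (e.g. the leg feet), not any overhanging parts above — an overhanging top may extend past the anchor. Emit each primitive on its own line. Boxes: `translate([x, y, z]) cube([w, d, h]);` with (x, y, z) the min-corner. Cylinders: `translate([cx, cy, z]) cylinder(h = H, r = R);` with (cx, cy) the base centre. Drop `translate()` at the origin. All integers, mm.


translate([557, 349, 0]) cylinder(h = 25, r = 110);
translate([557, 349, 25]) cylinder(h = 298, r = 22);
translate([557, 349, 323]) cylinder(h = 25, r = 110);


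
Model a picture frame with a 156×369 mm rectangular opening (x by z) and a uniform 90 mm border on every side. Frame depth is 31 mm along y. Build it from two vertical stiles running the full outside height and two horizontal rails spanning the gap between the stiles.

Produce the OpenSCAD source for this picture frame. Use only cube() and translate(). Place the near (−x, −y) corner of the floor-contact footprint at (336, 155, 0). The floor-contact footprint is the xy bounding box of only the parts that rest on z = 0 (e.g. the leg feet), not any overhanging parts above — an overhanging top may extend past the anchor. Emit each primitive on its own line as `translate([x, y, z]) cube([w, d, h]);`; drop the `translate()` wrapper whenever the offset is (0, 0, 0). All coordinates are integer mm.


translate([336, 155, 0]) cube([90, 31, 549]);
translate([582, 155, 0]) cube([90, 31, 549]);
translate([426, 155, 0]) cube([156, 31, 90]);
translate([426, 155, 459]) cube([156, 31, 90]);


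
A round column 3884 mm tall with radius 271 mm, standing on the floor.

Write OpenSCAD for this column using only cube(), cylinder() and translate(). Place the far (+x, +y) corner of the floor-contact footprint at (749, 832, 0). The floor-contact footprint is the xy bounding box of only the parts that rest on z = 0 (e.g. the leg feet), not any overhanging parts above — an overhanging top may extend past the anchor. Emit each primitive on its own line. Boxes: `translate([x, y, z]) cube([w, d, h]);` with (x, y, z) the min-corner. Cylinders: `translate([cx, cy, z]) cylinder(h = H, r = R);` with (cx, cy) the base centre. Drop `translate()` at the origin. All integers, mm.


translate([478, 561, 0]) cylinder(h = 3884, r = 271);


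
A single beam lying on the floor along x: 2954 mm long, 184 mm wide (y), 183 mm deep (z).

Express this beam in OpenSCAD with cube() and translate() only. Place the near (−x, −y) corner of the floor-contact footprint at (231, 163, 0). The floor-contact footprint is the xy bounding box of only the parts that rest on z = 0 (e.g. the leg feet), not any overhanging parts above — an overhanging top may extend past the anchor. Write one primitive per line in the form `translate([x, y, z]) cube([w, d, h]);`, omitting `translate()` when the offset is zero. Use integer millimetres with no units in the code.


translate([231, 163, 0]) cube([2954, 184, 183]);


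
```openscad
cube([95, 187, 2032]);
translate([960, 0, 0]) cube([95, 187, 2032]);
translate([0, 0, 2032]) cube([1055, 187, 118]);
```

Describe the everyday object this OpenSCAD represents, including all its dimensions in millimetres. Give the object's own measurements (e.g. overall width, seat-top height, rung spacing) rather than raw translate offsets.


A door frame. The clear opening is 865 mm wide and 2032 mm high. Two 95 mm wide jambs, 187 mm deep, stand either side of the opening from the floor to the top of the opening. A 118 mm thick head sits across the top of both jambs, spanning the full outside width of the frame.


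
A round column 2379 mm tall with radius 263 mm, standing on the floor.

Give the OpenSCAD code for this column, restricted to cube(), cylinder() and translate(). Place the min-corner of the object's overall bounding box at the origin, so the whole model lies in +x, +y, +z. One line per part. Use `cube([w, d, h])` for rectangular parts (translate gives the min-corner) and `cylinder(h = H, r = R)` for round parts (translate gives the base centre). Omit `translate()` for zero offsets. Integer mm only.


translate([263, 263, 0]) cylinder(h = 2379, r = 263);


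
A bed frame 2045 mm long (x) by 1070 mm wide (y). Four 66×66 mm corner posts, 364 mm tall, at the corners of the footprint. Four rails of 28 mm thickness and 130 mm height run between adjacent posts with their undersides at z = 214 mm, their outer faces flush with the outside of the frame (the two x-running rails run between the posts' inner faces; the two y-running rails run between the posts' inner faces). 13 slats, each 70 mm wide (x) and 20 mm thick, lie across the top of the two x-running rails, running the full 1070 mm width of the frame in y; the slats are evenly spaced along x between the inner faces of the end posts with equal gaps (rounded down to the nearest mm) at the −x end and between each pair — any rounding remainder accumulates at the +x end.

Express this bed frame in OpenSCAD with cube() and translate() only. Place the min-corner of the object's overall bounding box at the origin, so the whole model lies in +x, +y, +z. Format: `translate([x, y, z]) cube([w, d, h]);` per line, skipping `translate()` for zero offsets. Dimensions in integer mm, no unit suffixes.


// slat z = rail_z + rail_h = 214 + 130 = 344
// slat gap = ⌊(1913 − 13·70) / 14⌋ = 71
cube([66, 66, 364]);
translate([0, 1004, 0]) cube([66, 66, 364]);
translate([1979, 0, 0]) cube([66, 66, 364]);
translate([1979, 1004, 0]) cube([66, 66, 364]);
translate([66, 0, 214]) cube([1913, 28, 130]);
translate([66, 1042, 214]) cube([1913, 28, 130]);
translate([0, 66, 214]) cube([28, 938, 130]);
translate([2017, 66, 214]) cube([28, 938, 130]);
translate([137, 0, 344]) cube([70, 1070, 20]);
translate([278, 0, 344]) cube([70, 1070, 20]);
translate([419, 0, 344]) cube([70, 1070, 20]);
translate([560, 0, 344]) cube([70, 1070, 20]);
translate([701, 0, 344]) cube([70, 1070, 20]);
translate([842, 0, 344]) cube([70, 1070, 20]);
translate([983, 0, 344]) cube([70, 1070, 20]);
translate([1124, 0, 344]) cube([70, 1070, 20]);
translate([1265, 0, 344]) cube([70, 1070, 20]);
translate([1406, 0, 344]) cube([70, 1070, 20]);
translate([1547, 0, 344]) cube([70, 1070, 20]);
translate([1688, 0, 344]) cube([70, 1070, 20]);
translate([1829, 0, 344]) cube([70, 1070, 20]);


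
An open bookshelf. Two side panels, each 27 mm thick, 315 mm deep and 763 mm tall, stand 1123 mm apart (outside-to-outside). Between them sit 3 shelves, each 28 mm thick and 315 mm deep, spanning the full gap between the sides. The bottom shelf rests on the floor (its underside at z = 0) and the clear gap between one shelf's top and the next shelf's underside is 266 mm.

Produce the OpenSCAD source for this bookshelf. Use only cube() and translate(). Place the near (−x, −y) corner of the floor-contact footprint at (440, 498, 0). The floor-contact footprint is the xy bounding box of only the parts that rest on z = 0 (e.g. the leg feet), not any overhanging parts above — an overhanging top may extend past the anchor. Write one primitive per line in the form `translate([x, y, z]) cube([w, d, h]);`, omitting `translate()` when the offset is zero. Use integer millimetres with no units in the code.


translate([440, 498, 0]) cube([27, 315, 763]);
translate([1536, 498, 0]) cube([27, 315, 763]);
translate([467, 498, 0]) cube([1069, 315, 28]);
translate([467, 498, 294]) cube([1069, 315, 28]);
translate([467, 498, 588]) cube([1069, 315, 28]);


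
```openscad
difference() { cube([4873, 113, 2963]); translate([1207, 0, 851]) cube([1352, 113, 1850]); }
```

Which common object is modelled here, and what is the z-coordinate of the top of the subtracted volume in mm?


A wall with a window opening. The window head height is 2701 mm.

A wall with a rectangular opening subtracted — a window. Sill at z = 851, opening 1850 mm tall, so the head is at 851 + 1850 = 2701 mm.


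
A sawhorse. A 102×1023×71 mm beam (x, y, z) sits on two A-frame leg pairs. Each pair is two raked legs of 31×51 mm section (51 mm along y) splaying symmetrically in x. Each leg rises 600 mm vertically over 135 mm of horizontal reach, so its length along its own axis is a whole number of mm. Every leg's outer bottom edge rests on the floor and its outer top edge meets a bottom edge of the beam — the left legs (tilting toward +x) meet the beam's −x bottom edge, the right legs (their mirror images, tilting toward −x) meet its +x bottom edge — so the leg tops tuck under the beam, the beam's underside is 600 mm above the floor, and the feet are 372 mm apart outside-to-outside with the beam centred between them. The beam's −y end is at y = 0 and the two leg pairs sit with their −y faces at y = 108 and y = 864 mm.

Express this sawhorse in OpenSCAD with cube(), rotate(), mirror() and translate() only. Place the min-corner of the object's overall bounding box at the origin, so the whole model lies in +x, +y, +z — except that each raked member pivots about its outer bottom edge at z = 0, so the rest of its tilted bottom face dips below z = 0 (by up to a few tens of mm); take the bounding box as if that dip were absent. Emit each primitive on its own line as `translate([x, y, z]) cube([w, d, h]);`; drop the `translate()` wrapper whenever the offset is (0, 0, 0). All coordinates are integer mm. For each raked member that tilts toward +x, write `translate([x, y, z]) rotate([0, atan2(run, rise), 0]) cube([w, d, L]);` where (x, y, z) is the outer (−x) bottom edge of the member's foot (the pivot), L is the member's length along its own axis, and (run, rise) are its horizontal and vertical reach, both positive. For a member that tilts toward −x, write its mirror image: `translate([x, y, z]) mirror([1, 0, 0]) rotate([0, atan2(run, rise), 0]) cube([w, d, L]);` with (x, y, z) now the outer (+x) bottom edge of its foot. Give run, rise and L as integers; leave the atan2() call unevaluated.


// leg length = √(135² + 600²) = 615
// right-leg outer foot x = 2·135 + 102 = 372
// beam min-corner = (135, 0, 600)
translate([135, 0, 600]) cube([102, 1023, 71]);
translate([0, 108, 0]) rotate([0, atan2(135, 600), 0]) cube([31, 51, 615]);
translate([372, 108, 0]) mirror([1, 0, 0]) rotate([0, atan2(135, 600), 0]) cube([31, 51, 615]);
translate([0, 864, 0]) rotate([0, atan2(135, 600), 0]) cube([31, 51, 615]);
translate([372, 864, 0]) mirror([1, 0, 0]) rotate([0, atan2(135, 600), 0]) cube([31, 51, 615]);


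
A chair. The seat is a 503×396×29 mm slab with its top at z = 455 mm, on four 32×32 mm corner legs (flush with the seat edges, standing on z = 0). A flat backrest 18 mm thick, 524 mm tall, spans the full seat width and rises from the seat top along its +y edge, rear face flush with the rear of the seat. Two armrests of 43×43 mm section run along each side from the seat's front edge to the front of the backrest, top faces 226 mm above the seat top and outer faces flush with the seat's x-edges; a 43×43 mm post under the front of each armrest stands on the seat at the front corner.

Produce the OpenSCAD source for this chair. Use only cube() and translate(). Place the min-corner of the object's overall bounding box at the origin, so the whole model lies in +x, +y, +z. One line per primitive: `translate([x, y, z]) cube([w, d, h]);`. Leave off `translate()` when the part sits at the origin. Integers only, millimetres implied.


translate([0, 0, 426]) cube([503, 396, 29]);
cube([32, 32, 426]);
translate([471, 0, 0]) cube([32, 32, 426]);
translate([0, 364, 0]) cube([32, 32, 426]);
translate([471, 364, 0]) cube([32, 32, 426]);
translate([0, 378, 455]) cube([503, 18, 524]);
translate([0, 0, 638]) cube([43, 378, 43]);
translate([460, 0, 638]) cube([43, 378, 43]);
translate([0, 0, 455]) cube([43, 43, 183]);
translate([460, 0, 455]) cube([43, 43, 183]);


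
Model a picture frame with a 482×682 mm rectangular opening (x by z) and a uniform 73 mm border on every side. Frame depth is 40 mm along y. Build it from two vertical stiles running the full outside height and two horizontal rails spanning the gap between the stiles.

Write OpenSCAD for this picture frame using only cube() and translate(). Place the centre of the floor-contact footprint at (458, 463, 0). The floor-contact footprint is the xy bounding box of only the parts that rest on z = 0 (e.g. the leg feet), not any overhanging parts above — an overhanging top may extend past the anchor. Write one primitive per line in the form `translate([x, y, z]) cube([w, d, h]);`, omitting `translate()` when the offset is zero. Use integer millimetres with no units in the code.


translate([144, 443, 0]) cube([73, 40, 828]);
translate([699, 443, 0]) cube([73, 40, 828]);
translate([217, 443, 0]) cube([482, 40, 73]);
translate([217, 443, 755]) cube([482, 40, 73]);


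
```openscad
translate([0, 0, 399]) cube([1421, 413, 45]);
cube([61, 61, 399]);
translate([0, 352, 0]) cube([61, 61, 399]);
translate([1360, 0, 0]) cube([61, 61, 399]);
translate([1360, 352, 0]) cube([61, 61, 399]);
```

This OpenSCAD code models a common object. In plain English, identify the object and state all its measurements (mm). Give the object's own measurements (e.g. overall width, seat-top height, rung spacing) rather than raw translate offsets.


A bench: a 1421×413 mm seat slab, 45 mm thick, top at z = 444 mm, on four 61×61 mm square legs flush with the seat corners and standing on z = 0.


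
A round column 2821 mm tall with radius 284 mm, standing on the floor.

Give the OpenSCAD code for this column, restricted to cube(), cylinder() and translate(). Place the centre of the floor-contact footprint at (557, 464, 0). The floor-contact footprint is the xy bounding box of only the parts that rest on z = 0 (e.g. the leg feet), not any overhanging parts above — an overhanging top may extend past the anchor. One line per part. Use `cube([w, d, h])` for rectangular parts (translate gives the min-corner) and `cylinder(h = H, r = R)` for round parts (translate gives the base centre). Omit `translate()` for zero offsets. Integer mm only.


translate([557, 464, 0]) cylinder(h = 2821, r = 284);


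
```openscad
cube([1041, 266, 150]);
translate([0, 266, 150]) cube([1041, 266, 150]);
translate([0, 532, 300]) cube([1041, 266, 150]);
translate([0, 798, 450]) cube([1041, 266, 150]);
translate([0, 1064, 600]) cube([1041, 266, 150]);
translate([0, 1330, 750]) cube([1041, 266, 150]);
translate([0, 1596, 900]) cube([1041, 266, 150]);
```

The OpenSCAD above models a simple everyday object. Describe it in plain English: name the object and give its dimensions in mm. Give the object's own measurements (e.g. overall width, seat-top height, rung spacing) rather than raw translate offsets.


A straight staircase of 7 solid steps. Each step is 1041 mm wide (x), 266 mm deep (y, the going) and 150 mm tall (the rise). The first step rests on the floor; each subsequent step sits one going further in +y and one rise higher in +z, directly behind and above the previous step with no overlap.


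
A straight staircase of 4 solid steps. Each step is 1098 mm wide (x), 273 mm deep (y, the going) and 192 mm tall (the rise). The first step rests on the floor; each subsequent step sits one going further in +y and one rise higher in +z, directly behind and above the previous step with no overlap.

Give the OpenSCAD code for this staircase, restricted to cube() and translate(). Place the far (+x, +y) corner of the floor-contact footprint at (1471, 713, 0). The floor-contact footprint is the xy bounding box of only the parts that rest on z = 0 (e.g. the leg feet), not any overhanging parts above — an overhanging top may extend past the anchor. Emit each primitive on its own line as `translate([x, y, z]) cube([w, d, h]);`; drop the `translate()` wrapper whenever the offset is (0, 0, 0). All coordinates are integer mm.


translate([373, 440, 0]) cube([1098, 273, 192]);
translate([373, 713, 192]) cube([1098, 273, 192]);
translate([373, 986, 384]) cube([1098, 273, 192]);
translate([373, 1259, 576]) cube([1098, 273, 192]);


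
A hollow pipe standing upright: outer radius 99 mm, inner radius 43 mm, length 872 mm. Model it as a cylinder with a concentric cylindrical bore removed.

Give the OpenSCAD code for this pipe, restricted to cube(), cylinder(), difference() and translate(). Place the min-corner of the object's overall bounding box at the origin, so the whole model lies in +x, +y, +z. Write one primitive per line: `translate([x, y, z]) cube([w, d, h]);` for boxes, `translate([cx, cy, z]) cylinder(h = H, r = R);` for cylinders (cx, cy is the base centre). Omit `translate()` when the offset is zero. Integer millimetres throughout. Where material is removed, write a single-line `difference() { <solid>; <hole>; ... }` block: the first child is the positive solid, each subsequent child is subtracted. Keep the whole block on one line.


difference() { translate([99, 99, 0]) cylinder(h = 872, r = 99); translate([99, 99, 0]) cylinder(h = 872, r = 43); }


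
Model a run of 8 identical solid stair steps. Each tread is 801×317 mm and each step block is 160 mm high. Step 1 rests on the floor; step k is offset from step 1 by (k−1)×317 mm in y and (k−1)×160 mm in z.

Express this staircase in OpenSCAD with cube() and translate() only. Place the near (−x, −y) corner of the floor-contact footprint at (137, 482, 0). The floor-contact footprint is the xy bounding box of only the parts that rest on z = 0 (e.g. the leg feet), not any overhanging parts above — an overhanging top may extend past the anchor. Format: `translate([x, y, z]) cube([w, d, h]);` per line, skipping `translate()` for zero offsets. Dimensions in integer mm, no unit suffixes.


translate([137, 482, 0]) cube([801, 317, 160]);
translate([137, 799, 160]) cube([801, 317, 160]);
translate([137, 1116, 320]) cube([801, 317, 160]);
translate([137, 1433, 480]) cube([801, 317, 160]);
translate([137, 1750, 640]) cube([801, 317, 160]);
translate([137, 2067, 800]) cube([801, 317, 160]);
translate([137, 2384, 960]) cube([801, 317, 160]);
translate([137, 2701, 1120]) cube([801, 317, 160]);


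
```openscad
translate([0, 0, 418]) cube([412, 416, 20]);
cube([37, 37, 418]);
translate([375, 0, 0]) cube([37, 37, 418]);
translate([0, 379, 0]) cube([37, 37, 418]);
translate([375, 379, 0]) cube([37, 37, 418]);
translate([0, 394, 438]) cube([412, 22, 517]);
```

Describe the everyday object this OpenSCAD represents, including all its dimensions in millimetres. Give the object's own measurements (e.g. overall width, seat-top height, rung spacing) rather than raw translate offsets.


A chair. The seat is a 412×416×20 mm slab with its top at z = 438 mm, on four 37×37 mm corner legs (flush with the seat edges, standing on z = 0). A flat backrest 22 mm thick, 517 mm tall, spans the full seat width and rises from the seat top along its +y edge, rear face flush with the rear of the seat.


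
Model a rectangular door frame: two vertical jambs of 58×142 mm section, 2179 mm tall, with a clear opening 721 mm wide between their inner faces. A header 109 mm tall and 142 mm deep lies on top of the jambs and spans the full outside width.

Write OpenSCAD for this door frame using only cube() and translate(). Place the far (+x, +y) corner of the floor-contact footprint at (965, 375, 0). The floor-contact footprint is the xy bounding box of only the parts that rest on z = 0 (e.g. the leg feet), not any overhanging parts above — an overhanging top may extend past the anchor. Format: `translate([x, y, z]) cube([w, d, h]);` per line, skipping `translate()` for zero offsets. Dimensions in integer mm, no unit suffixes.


translate([128, 233, 0]) cube([58, 142, 2179]);
translate([907, 233, 0]) cube([58, 142, 2179]);
translate([128, 233, 2179]) cube([837, 142, 109]);


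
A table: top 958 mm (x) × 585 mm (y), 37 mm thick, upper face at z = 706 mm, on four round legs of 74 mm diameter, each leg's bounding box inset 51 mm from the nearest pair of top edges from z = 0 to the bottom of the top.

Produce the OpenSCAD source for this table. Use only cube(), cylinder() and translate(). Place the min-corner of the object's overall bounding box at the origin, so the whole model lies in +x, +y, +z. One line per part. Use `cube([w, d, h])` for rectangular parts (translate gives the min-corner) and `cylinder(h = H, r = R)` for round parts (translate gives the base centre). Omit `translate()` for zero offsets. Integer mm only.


// leg_h = 706 - 37 = 669
translate([0, 0, 669]) cube([958, 585, 37]);
translate([88, 88, 0]) cylinder(h = 669, r = 37);
translate([870, 88, 0]) cylinder(h = 669, r = 37);
translate([88, 497, 0]) cylinder(h = 669, r = 37);
translate([870, 497, 0]) cylinder(h = 669, r = 37);


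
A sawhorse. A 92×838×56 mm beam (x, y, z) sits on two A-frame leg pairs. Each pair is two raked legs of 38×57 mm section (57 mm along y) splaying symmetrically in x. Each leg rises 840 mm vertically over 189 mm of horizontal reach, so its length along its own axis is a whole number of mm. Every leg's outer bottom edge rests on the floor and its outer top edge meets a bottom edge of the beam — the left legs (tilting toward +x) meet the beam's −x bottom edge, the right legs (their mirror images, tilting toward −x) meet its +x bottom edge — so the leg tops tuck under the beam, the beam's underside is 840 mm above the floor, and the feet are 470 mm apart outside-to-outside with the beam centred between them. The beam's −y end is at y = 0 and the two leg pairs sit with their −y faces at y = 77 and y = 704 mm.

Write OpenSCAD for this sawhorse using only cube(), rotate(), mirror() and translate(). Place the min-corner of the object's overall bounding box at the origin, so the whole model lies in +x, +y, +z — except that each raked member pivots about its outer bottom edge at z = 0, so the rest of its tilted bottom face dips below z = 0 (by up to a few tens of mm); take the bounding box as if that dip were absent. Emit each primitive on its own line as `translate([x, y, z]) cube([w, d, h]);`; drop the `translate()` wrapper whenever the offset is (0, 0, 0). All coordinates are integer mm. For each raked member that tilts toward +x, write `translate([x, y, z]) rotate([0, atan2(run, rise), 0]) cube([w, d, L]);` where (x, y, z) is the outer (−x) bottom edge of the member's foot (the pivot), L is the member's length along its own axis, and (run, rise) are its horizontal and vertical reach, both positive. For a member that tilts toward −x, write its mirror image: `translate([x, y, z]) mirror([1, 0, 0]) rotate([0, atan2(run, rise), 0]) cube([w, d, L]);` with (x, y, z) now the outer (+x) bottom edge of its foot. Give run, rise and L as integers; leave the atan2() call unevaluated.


translate([189, 0, 840]) cube([92, 838, 56]);
translate([0, 77, 0]) rotate([0, atan2(189, 840), 0]) cube([38, 57, 861]);
translate([470, 77, 0]) mirror([1, 0, 0]) rotate([0, atan2(189, 840), 0]) cube([38, 57, 861]);
translate([0, 704, 0]) rotate([0, atan2(189, 840), 0]) cube([38, 57, 861]);
translate([470, 704, 0]) mirror([1, 0, 0]) rotate([0, atan2(189, 840), 0]) cube([38, 57, 861]);


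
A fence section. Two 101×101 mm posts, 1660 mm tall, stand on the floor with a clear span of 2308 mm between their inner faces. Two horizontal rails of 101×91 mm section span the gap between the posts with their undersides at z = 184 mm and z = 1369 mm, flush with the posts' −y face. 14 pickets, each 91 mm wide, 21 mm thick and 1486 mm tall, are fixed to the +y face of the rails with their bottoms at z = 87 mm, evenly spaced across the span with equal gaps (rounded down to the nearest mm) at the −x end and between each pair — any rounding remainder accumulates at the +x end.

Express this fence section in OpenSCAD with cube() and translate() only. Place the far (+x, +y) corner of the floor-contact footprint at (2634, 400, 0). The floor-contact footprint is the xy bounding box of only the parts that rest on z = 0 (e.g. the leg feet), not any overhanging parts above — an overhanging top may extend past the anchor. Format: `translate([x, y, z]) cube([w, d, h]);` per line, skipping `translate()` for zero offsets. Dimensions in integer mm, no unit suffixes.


translate([124, 299, 0]) cube([101, 101, 1660]);
translate([2533, 299, 0]) cube([101, 101, 1660]);
translate([225, 299, 184]) cube([2308, 101, 91]);
translate([225, 299, 1369]) cube([2308, 101, 91]);
translate([293, 400, 87]) cube([91, 21, 1486]);
translate([452, 400, 87]) cube([91, 21, 1486]);
translate([611, 400, 87]) cube([91, 21, 1486]);
translate([770, 400, 87]) cube([91, 21, 1486]);
translate([929, 400, 87]) cube([91, 21, 1486]);
translate([1088, 400, 87]) cube([91, 21, 1486]);
translate([1247, 400, 87]) cube([91, 21, 1486]);
translate([1406, 400, 87]) cube([91, 21, 1486]);
translate([1565, 400, 87]) cube([91, 21, 1486]);
translate([1724, 400, 87]) cube([91, 21, 1486]);
translate([1883, 400, 87]) cube([91, 21, 1486]);
translate([2042, 400, 87]) cube([91, 21, 1486]);
translate([2201, 400, 87]) cube([91, 21, 1486]);
translate([2360, 400, 87]) cube([91, 21, 1486]);


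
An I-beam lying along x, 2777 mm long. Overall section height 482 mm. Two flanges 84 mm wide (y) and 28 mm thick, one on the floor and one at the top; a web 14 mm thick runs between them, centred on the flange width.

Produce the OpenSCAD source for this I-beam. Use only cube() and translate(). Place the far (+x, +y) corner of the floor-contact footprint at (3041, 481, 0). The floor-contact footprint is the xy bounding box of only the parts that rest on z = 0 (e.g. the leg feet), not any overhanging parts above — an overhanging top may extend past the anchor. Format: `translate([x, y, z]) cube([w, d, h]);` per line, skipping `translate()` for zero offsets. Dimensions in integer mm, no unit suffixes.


translate([264, 397, 0]) cube([2777, 84, 28]);
translate([264, 432, 28]) cube([2777, 14, 426]);
translate([264, 397, 454]) cube([2777, 84, 28]);


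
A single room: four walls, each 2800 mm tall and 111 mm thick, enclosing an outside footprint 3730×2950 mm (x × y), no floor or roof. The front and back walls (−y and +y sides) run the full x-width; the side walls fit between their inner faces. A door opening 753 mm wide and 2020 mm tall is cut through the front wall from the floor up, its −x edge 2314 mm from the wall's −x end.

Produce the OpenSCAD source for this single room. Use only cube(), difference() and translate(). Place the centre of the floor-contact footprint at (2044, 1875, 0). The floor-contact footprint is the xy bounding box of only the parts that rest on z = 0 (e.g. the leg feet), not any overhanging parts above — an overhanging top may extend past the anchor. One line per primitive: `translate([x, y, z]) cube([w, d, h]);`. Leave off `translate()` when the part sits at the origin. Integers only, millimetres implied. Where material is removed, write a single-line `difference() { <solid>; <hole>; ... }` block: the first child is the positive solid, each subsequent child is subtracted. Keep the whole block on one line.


difference() { translate([179, 400, 0]) cube([3730, 111, 2800]); translate([2493, 400, 0]) cube([753, 111, 2020]); }
translate([179, 3239, 0]) cube([3730, 111, 2800]);
translate([179, 511, 0]) cube([111, 2728, 2800]);
translate([3798, 511, 0]) cube([111, 2728, 2800]);


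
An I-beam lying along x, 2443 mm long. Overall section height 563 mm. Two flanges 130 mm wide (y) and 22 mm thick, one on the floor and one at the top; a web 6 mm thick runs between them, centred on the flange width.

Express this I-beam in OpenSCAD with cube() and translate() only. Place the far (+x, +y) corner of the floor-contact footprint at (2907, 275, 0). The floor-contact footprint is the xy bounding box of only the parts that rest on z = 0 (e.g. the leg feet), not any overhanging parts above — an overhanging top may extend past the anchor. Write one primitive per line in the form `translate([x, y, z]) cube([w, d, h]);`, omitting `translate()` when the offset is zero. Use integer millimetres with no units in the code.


translate([464, 145, 0]) cube([2443, 130, 22]);
translate([464, 207, 22]) cube([2443, 6, 519]);
translate([464, 145, 541]) cube([2443, 130, 22]);


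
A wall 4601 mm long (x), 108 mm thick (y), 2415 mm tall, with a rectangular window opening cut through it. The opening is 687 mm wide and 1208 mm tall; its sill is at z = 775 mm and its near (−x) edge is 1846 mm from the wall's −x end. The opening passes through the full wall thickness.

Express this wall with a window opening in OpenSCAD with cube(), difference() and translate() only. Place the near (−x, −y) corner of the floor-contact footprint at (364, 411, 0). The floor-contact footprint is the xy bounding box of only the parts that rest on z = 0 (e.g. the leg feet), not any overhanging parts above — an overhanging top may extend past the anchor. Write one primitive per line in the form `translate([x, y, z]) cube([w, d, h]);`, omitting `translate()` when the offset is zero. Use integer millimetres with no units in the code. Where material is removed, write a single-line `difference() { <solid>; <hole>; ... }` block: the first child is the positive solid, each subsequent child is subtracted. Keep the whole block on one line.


difference() { translate([364, 411, 0]) cube([4601, 108, 2415]); translate([2210, 411, 775]) cube([687, 108, 1208]); }


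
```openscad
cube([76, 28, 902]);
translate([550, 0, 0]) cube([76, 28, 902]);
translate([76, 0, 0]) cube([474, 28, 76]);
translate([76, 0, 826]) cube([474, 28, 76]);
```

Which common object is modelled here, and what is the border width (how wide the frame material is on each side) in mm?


A picture frame. The border width is 76 mm.

Four thin pieces enclosing a rectangular opening — a picture frame. The two full-height stiles are 902 mm tall; the top rail sits at z = 826 and is 76 mm tall, so the border above the opening is 902 − 826 = 76 mm, matching the stile x-width.


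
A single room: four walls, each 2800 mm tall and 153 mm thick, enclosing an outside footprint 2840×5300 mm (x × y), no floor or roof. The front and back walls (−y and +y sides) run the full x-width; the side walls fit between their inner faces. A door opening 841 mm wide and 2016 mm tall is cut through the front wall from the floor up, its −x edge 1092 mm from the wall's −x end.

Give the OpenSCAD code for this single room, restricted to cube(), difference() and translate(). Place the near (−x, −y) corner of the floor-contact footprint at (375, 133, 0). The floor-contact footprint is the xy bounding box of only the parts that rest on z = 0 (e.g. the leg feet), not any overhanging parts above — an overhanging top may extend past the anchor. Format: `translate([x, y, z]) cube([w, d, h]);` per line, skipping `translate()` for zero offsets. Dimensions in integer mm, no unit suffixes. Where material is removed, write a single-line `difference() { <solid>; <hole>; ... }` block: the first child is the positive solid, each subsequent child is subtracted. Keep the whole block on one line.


difference() { translate([375, 133, 0]) cube([2840, 153, 2800]); translate([1467, 133, 0]) cube([841, 153, 2016]); }
translate([375, 5280, 0]) cube([2840, 153, 2800]);
translate([375, 286, 0]) cube([153, 4994, 2800]);
translate([3062, 286, 0]) cube([153, 4994, 2800]);
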